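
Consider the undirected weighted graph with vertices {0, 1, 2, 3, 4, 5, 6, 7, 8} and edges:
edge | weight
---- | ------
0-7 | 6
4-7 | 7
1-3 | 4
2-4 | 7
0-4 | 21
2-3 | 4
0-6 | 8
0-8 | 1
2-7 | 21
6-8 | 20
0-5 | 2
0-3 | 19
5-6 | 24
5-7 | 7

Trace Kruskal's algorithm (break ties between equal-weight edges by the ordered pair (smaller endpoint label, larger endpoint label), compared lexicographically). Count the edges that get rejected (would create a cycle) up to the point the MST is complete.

1

Kruskal's algorithm — process edges by increasing weight (ties by edge label):
0-8 (1): add — endpoints in different components.
0-5 (2): add — endpoints in different components.
1-3 (4): add — endpoints in different components.
2-3 (4): add — endpoints in different components.
0-7 (6): add — endpoints in different components.
2-4 (7): add — endpoints in different components.
4-7 (7): add — endpoints in different components.
5-7 (7): skip — 5 and 7 already connected.
0-6 (8): add — endpoints in different components.
Edges rejected before the tree was complete: 1.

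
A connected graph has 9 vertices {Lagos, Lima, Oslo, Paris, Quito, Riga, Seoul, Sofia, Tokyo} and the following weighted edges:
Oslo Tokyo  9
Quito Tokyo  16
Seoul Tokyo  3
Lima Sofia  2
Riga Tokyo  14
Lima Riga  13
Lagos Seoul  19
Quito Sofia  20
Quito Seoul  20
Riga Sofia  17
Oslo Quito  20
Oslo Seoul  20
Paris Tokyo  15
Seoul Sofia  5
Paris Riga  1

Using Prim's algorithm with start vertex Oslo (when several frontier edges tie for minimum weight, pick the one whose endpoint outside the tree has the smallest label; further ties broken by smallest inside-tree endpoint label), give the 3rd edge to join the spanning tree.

Prim, starting at Oslo.
Step 1: cheapest edge leaving the tree is Oslo Tokyo (9); add Tokyo.
Step 2: cheapest edge leaving the tree is Seoul Tokyo (3); add Seoul.
Step 3: cheapest edge leaving the tree is Seoul Sofia (5); add Sofia.
Step 4: cheapest edge leaving the tree is Lima Sofia (2); add Lima.
Step 5: cheapest edge leaving the tree is Lima Riga (13); add Riga.
Step 6: cheapest edge leaving the tree is Paris Riga (1); add Paris.
Step 7: cheapest edge leaving the tree is Quito Tokyo (16); add Quito.
Step 8: cheapest edge leaving the tree is Lagos Seoul (19); add Lagos.
The 3rd edge added is Seoul Sofia.

Seoul-Sofia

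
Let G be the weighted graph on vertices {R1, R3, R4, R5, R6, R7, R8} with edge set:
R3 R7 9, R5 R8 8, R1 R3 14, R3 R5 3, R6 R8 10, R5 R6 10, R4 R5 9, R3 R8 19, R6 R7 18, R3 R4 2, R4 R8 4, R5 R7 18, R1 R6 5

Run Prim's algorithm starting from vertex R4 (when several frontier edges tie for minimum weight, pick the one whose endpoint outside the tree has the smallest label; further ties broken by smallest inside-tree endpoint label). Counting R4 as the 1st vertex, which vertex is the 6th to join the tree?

R6

Prim, starting at R4.
Step 1: frontier [R3 R4 2, R4 R8 4, R4 R5 9] → take R3 R4 (2); add R3.
Step 2: frontier [R3 R5 3, R3 R7 9, R1 R3 14, R3 R8 19, R4 R8 4, R4 R5 9] → take R3 R5 (3); add R5.
Step 3: frontier [R3 R7 9, R1 R3 14, R3 R8 19, R4 R8 4, R5 R8 8, R5 R6 10, R5 R7 18] → take R4 R8 (4); add R8.
Step 4: frontier [R3 R7 9, R1 R3 14, R5 R6 10, R5 R7 18, R6 R8 10] → take R3 R7 (9); add R7.
Step 5: frontier [R1 R3 14, R5 R6 10, R6 R7 18, R6 R8 10] → take R5 R6 (10); add R6.
Step 6: frontier [R1 R3 14, R1 R6 5] → take R1 R6 (5); add R1.
Vertex order: R4, R3, R5, R8, R7, R6, R1. The 6th vertex is R6.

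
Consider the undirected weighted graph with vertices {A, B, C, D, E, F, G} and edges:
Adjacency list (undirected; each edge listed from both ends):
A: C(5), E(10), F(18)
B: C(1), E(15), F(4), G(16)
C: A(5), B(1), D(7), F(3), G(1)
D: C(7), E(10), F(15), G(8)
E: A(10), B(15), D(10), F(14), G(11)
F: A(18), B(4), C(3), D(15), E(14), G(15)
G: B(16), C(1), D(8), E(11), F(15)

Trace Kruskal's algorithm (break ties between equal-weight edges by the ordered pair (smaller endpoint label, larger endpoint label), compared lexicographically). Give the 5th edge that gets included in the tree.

C-D

Sort edges by weight, then run Kruskal:
B—C (1): add. Components now {A} {B,C} {D} {E} {F} {G}
C—G (1): add. Components now {A} {B,C,G} {D} {E} {F}
C—F (3): add. Components now {A} {B,C,F,G} {D} {E}
B—F (4): skip — B and F already connected.
A—C (5): add. Components now {A,B,C,F,G} {D} {E}
C—D (7): add. Components now {A,B,C,D,F,G} {E}
D—G (8): skip — D and G already connected.
A—E (10): add. Components now {A,B,C,D,E,F,G}
The 5th edge added is C—D.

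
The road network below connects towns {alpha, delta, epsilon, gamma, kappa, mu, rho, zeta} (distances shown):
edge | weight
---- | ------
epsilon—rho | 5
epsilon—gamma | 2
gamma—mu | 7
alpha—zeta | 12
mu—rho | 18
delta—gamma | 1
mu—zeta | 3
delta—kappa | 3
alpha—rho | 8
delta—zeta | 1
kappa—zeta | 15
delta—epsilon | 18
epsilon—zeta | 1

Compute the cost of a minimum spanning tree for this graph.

22

Kruskal: consider edges lightest-first.
delta—gamma (1): add — endpoints in different components.
delta—zeta (1): add — endpoints in different components.
epsilon—zeta (1): add — endpoints in different components.
epsilon—gamma (2): skip — epsilon and gamma already connected.
delta—kappa (3): add — endpoints in different components.
mu—zeta (3): add — endpoints in different components.
epsilon—rho (5): add — endpoints in different components.
gamma—mu (7): skip — mu and gamma already connected.
alpha—rho (8): add — endpoints in different components.
MST edges: delta—gamma, delta—zeta, epsilon—zeta, delta—kappa, mu—zeta, epsilon—rho, alpha—rho; total weight 1+1+1+3+3+5+8 = 22.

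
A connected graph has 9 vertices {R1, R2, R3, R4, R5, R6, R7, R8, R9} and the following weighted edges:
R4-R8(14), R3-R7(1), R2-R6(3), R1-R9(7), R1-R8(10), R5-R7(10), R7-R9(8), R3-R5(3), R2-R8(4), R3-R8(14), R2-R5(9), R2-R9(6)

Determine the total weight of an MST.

Prim's algorithm from R9:
Step 1: cheapest edge leaving the tree is R2-R9 (6); add R2.
Step 2: cheapest edge leaving the tree is R2-R6 (3); add R6.
Step 3: cheapest edge leaving the tree is R2-R8 (4); add R8.
Step 4: cheapest edge leaving the tree is R1-R9 (7); add R1.
Step 5: cheapest edge leaving the tree is R7-R9 (8); add R7.
Step 6: cheapest edge leaving the tree is R3-R7 (1); add R3.
Step 7: cheapest edge leaving the tree is R3-R5 (3); add R5.
Step 8: cheapest edge leaving the tree is R4-R8 (14); add R4.
MST edges: R2-R9, R2-R6, R2-R8, R1-R9, R7-R9, R3-R7, R3-R5, R4-R8; total weight 6+3+4+7+8+1+3+14 = 46.

46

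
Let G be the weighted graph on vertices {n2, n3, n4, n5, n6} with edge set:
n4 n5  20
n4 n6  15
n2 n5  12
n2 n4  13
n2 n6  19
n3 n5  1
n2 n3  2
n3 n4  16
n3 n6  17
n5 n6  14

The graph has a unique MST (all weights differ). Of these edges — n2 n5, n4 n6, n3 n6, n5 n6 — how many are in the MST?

Kruskal: consider edges lightest-first.
n3 n5 (1): add. Components now {n2} {n4} {n3,n5} {n6}
n2 n3 (2): add. Components now {n2,n3,n5} {n4} {n6}
n2 n5 (12): skip — n2 and n5 already connected.
n2 n4 (13): add. Components now {n2,n3,n4,n5} {n6}
n5 n6 (14): add. Components now {n2,n3,n4,n5,n6}
MST edge set: {n3 n5, n2 n3, n2 n4, n5 n6}.
Of the listed edges, {n5 n6} are in the MST → 1.

1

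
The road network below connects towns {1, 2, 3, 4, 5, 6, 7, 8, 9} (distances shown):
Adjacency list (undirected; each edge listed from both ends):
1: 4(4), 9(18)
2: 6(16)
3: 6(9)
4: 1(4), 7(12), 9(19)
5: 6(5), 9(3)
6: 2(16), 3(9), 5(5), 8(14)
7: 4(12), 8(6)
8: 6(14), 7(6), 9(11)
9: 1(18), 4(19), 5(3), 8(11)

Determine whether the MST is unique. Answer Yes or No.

Kruskal: consider edges lightest-first.
5 9 (3): add — endpoints in different components.
1 4 (4): add — endpoints in different components.
5 6 (5): add — endpoints in different components.
7 8 (6): add — endpoints in different components.
3 6 (9): add — endpoints in different components.
8 9 (11): add — endpoints in different components.
4 7 (12): add — endpoints in different components.
6 8 (14): skip — 6 and 8 already connected.
2 6 (16): add — endpoints in different components.
Every non-tree edge has weight strictly greater than the heaviest edge on the tree path between its endpoints, so the MST is unique.

Yes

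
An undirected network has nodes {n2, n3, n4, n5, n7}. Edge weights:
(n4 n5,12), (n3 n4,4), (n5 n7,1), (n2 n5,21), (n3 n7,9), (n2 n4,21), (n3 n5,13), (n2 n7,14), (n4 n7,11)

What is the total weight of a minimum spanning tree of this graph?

Sort edges by weight, then run Kruskal:
n5 n7 (1): add — endpoints in different components.
n3 n4 (4): add — endpoints in different components.
n3 n7 (9): add — endpoints in different components.
n4 n7 (11): skip — n7 and n4 already connected.
n4 n5 (12): skip — n5 and n4 already connected.
n3 n5 (13): skip — n5 and n3 already connected.
n2 n7 (14): add — endpoints in different components.
MST edges: n5 n7, n3 n4, n3 n7, n2 n7; total weight 1+4+9+14 = 28.

28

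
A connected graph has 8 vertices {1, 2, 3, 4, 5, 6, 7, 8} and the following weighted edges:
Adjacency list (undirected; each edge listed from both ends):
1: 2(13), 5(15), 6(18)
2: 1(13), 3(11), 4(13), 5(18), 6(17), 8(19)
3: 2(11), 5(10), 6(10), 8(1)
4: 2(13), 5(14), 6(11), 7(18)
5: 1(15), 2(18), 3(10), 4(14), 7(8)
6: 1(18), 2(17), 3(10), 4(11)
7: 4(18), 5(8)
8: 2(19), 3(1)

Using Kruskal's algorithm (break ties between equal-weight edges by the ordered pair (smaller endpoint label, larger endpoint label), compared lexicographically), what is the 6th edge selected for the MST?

4-6

Kruskal: consider edges lightest-first.
3-8 (1): add — endpoints in different components.
5-7 (8): add — endpoints in different components.
3-5 (10): add — endpoints in different components.
3-6 (10): add — endpoints in different components.
2-3 (11): add — endpoints in different components.
4-6 (11): add — endpoints in different components.
1-2 (13): add — endpoints in different components.
The 6th edge added is 4-6.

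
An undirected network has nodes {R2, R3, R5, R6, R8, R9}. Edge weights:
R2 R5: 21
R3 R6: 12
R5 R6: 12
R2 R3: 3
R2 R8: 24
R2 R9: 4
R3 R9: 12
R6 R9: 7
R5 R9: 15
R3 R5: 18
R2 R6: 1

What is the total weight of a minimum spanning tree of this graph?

Kruskal: consider edges lightest-first.
R2 R6 (1): add — endpoints in different components.
R2 R3 (3): add — endpoints in different components.
R2 R9 (4): add — endpoints in different components.
R6 R9 (7): skip — R6 and R9 already connected.
R3 R6 (12): skip — R3 and R6 already connected.
R3 R9 (12): skip — R3 and R9 already connected.
R5 R6 (12): add — endpoints in different components.
R5 R9 (15): skip — R9 and R5 already connected.
R3 R5 (18): skip — R3 and R5 already connected.
R2 R5 (21): skip — R2 and R5 already connected.
R2 R8 (24): add — endpoints in different components.
MST edges: R2 R6, R2 R3, R2 R9, R5 R6, R2 R8; total weight 1+3+4+12+24 = 44.

44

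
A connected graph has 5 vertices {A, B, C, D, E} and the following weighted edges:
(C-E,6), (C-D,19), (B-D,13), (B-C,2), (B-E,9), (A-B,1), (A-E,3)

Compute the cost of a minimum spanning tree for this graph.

Kruskal's algorithm — process edges by increasing weight (ties by edge label):
A-B (1): add. Components now {A,B} {C} {D} {E}
B-C (2): add. Components now {A,B,C} {D} {E}
A-E (3): add. Components now {A,B,C,E} {D}
C-E (6): skip — C and E already connected.
B-E (9): skip — B and E already connected.
B-D (13): add. Components now {A,B,C,D,E}
MST edges: A-B, B-C, A-E, B-D; total weight 1+2+3+13 = 19.

19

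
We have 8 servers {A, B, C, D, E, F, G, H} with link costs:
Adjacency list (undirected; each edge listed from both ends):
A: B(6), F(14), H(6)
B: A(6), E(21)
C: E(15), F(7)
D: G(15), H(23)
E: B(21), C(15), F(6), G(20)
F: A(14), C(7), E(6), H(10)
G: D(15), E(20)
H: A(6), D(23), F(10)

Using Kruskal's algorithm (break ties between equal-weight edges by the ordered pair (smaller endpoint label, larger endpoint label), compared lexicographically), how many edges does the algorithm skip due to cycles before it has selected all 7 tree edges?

2

Kruskal's algorithm — process edges by increasing weight (ties by edge label):
A—B (6): add — endpoints in different components.
A—H (6): add — endpoints in different components.
E—F (6): add — endpoints in different components.
C—F (7): add — endpoints in different components.
F—H (10): add — endpoints in different components.
A—F (14): skip — A and F already connected.
C—E (15): skip — C and E already connected.
D—G (15): add — endpoints in different components.
E—G (20): add — endpoints in different components.
Edges rejected before the tree was complete: 2.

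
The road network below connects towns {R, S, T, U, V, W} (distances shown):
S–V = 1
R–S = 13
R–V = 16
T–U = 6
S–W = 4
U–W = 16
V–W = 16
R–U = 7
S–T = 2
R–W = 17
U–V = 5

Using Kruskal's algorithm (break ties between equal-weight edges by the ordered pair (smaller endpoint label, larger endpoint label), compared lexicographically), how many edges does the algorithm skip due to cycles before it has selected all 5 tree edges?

Kruskal: consider edges lightest-first.
S–V (1): add. Components now {R} {W} {S,V} {T} {U}
S–T (2): add. Components now {R} {W} {S,T,V} {U}
S–W (4): add. Components now {R} {S,T,V,W} {U}
U–V (5): add. Components now {R} {S,T,U,V,W}
T–U (6): skip — T and U already connected.
R–U (7): add. Components now {R,S,T,U,V,W}
Edges rejected before the tree was complete: 1.

1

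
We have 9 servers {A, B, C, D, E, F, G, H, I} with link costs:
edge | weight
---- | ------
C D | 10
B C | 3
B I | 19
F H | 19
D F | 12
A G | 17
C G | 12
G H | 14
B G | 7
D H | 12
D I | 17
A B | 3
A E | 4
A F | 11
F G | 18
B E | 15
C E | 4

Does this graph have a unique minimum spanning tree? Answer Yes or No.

No

Kruskal's algorithm — process edges by increasing weight (ties by edge label):
A B (3): add — endpoints in different components.
B C (3): add — endpoints in different components.
A E (4): add — endpoints in different components.
C E (4): skip — C and E already connected.
B G (7): add — endpoints in different components.
C D (10): add — endpoints in different components.
A F (11): add — endpoints in different components.
C G (12): skip — C and G already connected.
D F (12): skip — D and F already connected.
D H (12): add — endpoints in different components.
G H (14): skip — G and H already connected.
B E (15): skip — B and E already connected.
A G (17): skip — A and G already connected.
D I (17): add — endpoints in different components.
Non-tree edge C E has weight 4, equal to the heaviest edge on its tree cycle — swapping gives another MST of the same weight. Not unique.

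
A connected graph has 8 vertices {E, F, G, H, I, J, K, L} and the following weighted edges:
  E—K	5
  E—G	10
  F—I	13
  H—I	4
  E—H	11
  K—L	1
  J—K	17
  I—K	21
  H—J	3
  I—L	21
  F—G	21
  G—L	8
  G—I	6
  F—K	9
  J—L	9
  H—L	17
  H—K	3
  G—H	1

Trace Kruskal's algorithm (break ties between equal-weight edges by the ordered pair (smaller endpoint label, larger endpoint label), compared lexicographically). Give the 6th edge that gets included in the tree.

Sort edges by weight, then run Kruskal:
G—H (1): add — endpoints in different components.
K—L (1): add — endpoints in different components.
H—J (3): add — endpoints in different components.
H—K (3): add — endpoints in different components.
H—I (4): add — endpoints in different components.
E—K (5): add — endpoints in different components.
G—I (6): skip — G and I already connected.
G—L (8): skip — G and L already connected.
F—K (9): add — endpoints in different components.
The 6th edge added is E—K.

E-K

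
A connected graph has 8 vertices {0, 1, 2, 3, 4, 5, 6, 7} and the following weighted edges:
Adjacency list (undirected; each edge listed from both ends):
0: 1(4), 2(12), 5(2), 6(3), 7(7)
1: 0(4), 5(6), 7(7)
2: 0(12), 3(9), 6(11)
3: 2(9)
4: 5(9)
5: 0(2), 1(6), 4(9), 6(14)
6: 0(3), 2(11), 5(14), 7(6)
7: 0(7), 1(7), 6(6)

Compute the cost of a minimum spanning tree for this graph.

Prim, starting at 6.
Step 1: frontier [0 6 3, 6 7 6, 2 6 11, 5 6 14] → take 0 6 (3); add 0.
Step 2: frontier [0 5 2, 0 1 4, 0 7 7, 0 2 12, 6 7 6, 2 6 11, 5 6 14] → take 0 5 (2); add 5.
Step 3: frontier [0 1 4, 0 7 7, 0 2 12, 1 5 6, 4 5 9, 6 7 6, 2 6 11] → take 0 1 (4); add 1.
Step 4: frontier [0 7 7, 0 2 12, 1 7 7, 4 5 9, 6 7 6, 2 6 11] → take 6 7 (6); add 7.
Step 5: frontier [0 2 12, 4 5 9, 2 6 11] → take 4 5 (9); add 4.
Step 6: frontier [0 2 12, 2 6 11] → take 2 6 (11); add 2.
Step 7: frontier [2 3 9] → take 2 3 (9); add 3.
MST edges: 0 6, 0 5, 0 1, 6 7, 4 5, 2 6, 2 3; total weight 3+2+4+6+9+11+9 = 44.

44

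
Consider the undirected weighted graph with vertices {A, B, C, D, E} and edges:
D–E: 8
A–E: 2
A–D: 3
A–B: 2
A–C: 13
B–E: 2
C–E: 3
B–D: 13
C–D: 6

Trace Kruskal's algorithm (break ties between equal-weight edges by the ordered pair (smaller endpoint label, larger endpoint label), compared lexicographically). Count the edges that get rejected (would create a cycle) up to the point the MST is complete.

1

Kruskal's algorithm — process edges by increasing weight (ties by edge label):
A–B (2): add — endpoints in different components.
A–E (2): add — endpoints in different components.
B–E (2): skip — B and E already connected.
A–D (3): add — endpoints in different components.
C–E (3): add — endpoints in different components.
Edges rejected before the tree was complete: 1.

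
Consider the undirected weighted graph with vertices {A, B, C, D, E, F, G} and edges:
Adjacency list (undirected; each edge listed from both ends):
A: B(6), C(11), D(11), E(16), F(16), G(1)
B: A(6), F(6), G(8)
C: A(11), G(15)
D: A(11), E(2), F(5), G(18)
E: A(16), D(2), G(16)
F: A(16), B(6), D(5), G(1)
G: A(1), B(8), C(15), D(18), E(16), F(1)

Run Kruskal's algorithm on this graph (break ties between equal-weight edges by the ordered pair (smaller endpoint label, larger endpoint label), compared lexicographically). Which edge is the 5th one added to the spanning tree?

Kruskal: consider edges lightest-first.
A—G (1): add — endpoints in different components.
F—G (1): add — endpoints in different components.
D—E (2): add — endpoints in different components.
D—F (5): add — endpoints in different components.
A—B (6): add — endpoints in different components.
B—F (6): skip — B and F already connected.
B—G (8): skip — B and G already connected.
A—C (11): add — endpoints in different components.
The 5th edge added is A—B.

A-B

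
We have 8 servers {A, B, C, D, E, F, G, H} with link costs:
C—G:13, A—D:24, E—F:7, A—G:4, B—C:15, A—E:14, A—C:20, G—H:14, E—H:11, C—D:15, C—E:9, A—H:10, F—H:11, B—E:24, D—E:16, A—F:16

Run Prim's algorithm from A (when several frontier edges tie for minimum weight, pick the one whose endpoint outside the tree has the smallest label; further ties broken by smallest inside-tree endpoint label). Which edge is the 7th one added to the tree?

Prim, starting at A.
Step 1: cheapest edge leaving the tree is A—G (4); add G.
Step 2: cheapest edge leaving the tree is A—H (10); add H.
Step 3: cheapest edge leaving the tree is E—H (11); add E.
Step 4: cheapest edge leaving the tree is E—F (7); add F.
Step 5: cheapest edge leaving the tree is C—E (9); add C.
Step 6: cheapest edge leaving the tree is B—C (15); add B.
Step 7: cheapest edge leaving the tree is C—D (15); add D.
The 7th edge added is C—D.

C-D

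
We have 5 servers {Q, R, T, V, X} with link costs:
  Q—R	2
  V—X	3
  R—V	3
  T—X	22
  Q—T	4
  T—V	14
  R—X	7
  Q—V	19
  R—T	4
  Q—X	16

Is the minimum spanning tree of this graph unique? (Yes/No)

Sort edges by weight, then run Kruskal:
Q—R (2): add — endpoints in different components.
R—V (3): add — endpoints in different components.
V—X (3): add — endpoints in different components.
Q—T (4): add — endpoints in different components.
Non-tree edge R—T has weight 4, equal to the heaviest edge on its tree cycle — swapping gives another MST of the same weight. Not unique.

No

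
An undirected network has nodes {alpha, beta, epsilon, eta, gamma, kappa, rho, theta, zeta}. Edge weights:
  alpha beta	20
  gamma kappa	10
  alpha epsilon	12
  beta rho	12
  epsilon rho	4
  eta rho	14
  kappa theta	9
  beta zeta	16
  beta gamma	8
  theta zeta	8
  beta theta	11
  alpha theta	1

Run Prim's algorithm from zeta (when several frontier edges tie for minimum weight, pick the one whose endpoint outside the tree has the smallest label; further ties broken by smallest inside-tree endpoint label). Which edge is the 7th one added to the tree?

Prim's algorithm from zeta:
Step 1: cheapest edge leaving the tree is theta zeta (8); add theta.
Step 2: cheapest edge leaving the tree is alpha theta (1); add alpha.
Step 3: cheapest edge leaving the tree is kappa theta (9); add kappa.
Step 4: cheapest edge leaving the tree is gamma kappa (10); add gamma.
Step 5: cheapest edge leaving the tree is beta gamma (8); add beta.
Step 6: cheapest edge leaving the tree is alpha epsilon (12); add epsilon.
Step 7: cheapest edge leaving the tree is epsilon rho (4); add rho.
Step 8: cheapest edge leaving the tree is eta rho (14); add eta.
The 7th edge added is epsilon rho.

epsilon-rho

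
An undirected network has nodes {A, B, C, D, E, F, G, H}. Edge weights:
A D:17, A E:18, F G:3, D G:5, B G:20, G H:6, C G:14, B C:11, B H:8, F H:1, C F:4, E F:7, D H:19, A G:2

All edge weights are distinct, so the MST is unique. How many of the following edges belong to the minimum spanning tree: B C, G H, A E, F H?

1

Kruskal's algorithm — process edges by increasing weight (ties by edge label):
F H (1): add — endpoints in different components.
A G (2): add — endpoints in different components.
F G (3): add — endpoints in different components.
C F (4): add — endpoints in different components.
D G (5): add — endpoints in different components.
G H (6): skip — G and H already connected.
E F (7): add — endpoints in different components.
B H (8): add — endpoints in different components.
MST edge set: {F H, A G, F G, C F, D G, E F, B H}.
Of the listed edges, {F H} are in the MST → 1.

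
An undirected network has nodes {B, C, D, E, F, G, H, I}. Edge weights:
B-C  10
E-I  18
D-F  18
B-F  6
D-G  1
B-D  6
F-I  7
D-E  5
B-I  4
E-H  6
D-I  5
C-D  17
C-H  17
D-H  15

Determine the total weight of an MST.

37

Prim's algorithm from C:
Step 1: cheapest edge leaving the tree is B-C (10); add B.
Step 2: cheapest edge leaving the tree is B-I (4); add I.
Step 3: cheapest edge leaving the tree is D-I (5); add D.
Step 4: cheapest edge leaving the tree is D-G (1); add G.
Step 5: cheapest edge leaving the tree is D-E (5); add E.
Step 6: cheapest edge leaving the tree is B-F (6); add F.
Step 7: cheapest edge leaving the tree is E-H (6); add H.
MST edges: B-C, B-I, D-I, D-G, D-E, B-F, E-H; total weight 10+4+5+1+5+6+6 = 37.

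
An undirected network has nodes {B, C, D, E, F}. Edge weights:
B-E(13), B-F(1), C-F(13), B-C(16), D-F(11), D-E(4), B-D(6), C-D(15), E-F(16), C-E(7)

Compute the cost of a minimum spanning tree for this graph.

Grow the tree from F using Prim:
Step 1: cheapest edge leaving the tree is B-F (1); add B.
Step 2: cheapest edge leaving the tree is B-D (6); add D.
Step 3: cheapest edge leaving the tree is D-E (4); add E.
Step 4: cheapest edge leaving the tree is C-E (7); add C.
MST edges: B-F, B-D, D-E, C-E; total weight 1+6+4+7 = 18.

18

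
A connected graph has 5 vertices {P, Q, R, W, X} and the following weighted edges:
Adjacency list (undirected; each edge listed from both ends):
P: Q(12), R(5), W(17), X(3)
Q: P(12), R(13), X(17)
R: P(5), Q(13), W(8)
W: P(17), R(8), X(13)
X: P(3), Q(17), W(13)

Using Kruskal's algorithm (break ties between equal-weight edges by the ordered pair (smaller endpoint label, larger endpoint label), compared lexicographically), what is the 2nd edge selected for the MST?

P-R

Sort edges by weight, then run Kruskal:
P-X (3): add — endpoints in different components.
P-R (5): add — endpoints in different components.
R-W (8): add — endpoints in different components.
P-Q (12): add — endpoints in different components.
The 2nd edge added is P-R.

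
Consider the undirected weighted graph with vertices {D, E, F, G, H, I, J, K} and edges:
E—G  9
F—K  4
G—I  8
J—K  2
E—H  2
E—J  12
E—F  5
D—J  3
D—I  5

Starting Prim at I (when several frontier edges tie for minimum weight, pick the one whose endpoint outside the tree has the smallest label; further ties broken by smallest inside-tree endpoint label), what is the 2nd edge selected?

Grow the tree from I using Prim:
Step 1: frontier [D—I 5, G—I 8] → take D—I (5); add D.
Step 2: frontier [D—J 3, G—I 8] → take D—J (3); add J.
Step 3: frontier [G—I 8, J—K 2, E—J 12] → take J—K (2); add K.
Step 4: frontier [G—I 8, E—J 12, F—K 4] → take F—K (4); add F.
Step 5: frontier [E—F 5, G—I 8, E—J 12] → take E—F (5); add E.
Step 6: frontier [E—H 2, E—G 9, G—I 8] → take E—H (2); add H.
Step 7: frontier [E—G 9, G—I 8] → take G—I (8); add G.
The 2nd edge added is D—J.

D-J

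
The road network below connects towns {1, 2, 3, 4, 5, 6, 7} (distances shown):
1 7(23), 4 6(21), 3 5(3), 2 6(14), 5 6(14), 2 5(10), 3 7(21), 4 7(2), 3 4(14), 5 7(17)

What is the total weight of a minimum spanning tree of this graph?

66

Kruskal's algorithm — process edges by increasing weight (ties by edge label):
4 7 (2): add — endpoints in different components.
3 5 (3): add — endpoints in different components.
2 5 (10): add — endpoints in different components.
2 6 (14): add — endpoints in different components.
3 4 (14): add — endpoints in different components.
5 6 (14): skip — 5 and 6 already connected.
5 7 (17): skip — 5 and 7 already connected.
3 7 (21): skip — 3 and 7 already connected.
4 6 (21): skip — 4 and 6 already connected.
1 7 (23): add — endpoints in different components.
MST edges: 4 7, 3 5, 2 5, 2 6, 3 4, 1 7; total weight 2+3+10+14+14+23 = 66.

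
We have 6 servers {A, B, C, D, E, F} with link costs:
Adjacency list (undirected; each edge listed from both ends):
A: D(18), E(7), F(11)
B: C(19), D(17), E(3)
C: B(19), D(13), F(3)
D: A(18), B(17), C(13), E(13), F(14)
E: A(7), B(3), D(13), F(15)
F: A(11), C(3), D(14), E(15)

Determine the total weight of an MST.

Kruskal's algorithm — process edges by increasing weight (ties by edge label):
B—E (3): add — endpoints in different components.
C—F (3): add — endpoints in different components.
A—E (7): add — endpoints in different components.
A—F (11): add — endpoints in different components.
C—D (13): add — endpoints in different components.
MST edges: B—E, C—F, A—E, A—F, C—D; total weight 3+3+7+11+13 = 37.

37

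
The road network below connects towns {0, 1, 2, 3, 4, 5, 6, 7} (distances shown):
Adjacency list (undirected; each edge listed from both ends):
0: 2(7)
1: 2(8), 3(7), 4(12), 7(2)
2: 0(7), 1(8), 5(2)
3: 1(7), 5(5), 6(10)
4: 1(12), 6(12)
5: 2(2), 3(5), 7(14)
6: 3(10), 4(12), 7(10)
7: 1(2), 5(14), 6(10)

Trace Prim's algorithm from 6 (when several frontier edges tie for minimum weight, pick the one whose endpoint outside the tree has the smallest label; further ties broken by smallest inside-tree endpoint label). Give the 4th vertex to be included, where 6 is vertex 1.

Prim, starting at 6.
Step 1: cheapest edge leaving the tree is 3—6 (10); add 3.
Step 2: cheapest edge leaving the tree is 3—5 (5); add 5.
Step 3: cheapest edge leaving the tree is 2—5 (2); add 2.
Step 4: cheapest edge leaving the tree is 0—2 (7); add 0.
Step 5: cheapest edge leaving the tree is 1—3 (7); add 1.
Step 6: cheapest edge leaving the tree is 1—7 (2); add 7.
Step 7: cheapest edge leaving the tree is 1—4 (12); add 4.
Vertex order: 6, 3, 5, 2, 0, 1, 7, 4. The 4th vertex is 2.

2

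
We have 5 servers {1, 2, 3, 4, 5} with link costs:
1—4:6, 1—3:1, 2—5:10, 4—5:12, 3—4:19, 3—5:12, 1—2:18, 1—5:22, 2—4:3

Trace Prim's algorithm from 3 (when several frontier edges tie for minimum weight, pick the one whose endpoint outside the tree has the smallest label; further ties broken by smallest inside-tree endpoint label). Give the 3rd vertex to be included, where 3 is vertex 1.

Grow the tree from 3 using Prim:
Step 1: frontier [1—3 1, 3—5 12, 3—4 19] → take 1—3 (1); add 1.
Step 2: frontier [1—4 6, 1—2 18, 1—5 22, 3—5 12, 3—4 19] → take 1—4 (6); add 4.
Step 3: frontier [1—2 18, 1—5 22, 3—5 12, 2—4 3, 4—5 12] → take 2—4 (3); add 2.
Step 4: frontier [1—5 22, 2—5 10, 3—5 12, 4—5 12] → take 2—5 (10); add 5.
Vertex order: 3, 1, 4, 2, 5. The 3rd vertex is 4.

4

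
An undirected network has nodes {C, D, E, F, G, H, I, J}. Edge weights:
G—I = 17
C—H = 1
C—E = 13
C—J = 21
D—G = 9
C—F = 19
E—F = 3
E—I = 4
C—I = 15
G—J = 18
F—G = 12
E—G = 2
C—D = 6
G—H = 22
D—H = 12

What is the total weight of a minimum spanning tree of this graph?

43

Kruskal's algorithm — process edges by increasing weight (ties by edge label):
C—H (1): add — endpoints in different components.
E—G (2): add — endpoints in different components.
E—F (3): add — endpoints in different components.
E—I (4): add — endpoints in different components.
C—D (6): add — endpoints in different components.
D—G (9): add — endpoints in different components.
D—H (12): skip — D and H already connected.
F—G (12): skip — F and G already connected.
C—E (13): skip — C and E already connected.
C—I (15): skip — C and I already connected.
G—I (17): skip — G and I already connected.
G—J (18): add — endpoints in different components.
MST edges: C—H, E—G, E—F, E—I, C—D, D—G, G—J; total weight 1+2+3+4+6+9+18 = 43.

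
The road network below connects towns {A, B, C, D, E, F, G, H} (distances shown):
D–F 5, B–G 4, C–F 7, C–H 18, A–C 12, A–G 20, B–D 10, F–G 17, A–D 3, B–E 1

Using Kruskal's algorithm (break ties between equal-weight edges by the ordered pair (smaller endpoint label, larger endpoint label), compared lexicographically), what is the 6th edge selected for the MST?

Kruskal's algorithm — process edges by increasing weight (ties by edge label):
B–E (1): add — endpoints in different components.
A–D (3): add — endpoints in different components.
B–G (4): add — endpoints in different components.
D–F (5): add — endpoints in different components.
C–F (7): add — endpoints in different components.
B–D (10): add — endpoints in different components.
A–C (12): skip — A and C already connected.
F–G (17): skip — F and G already connected.
C–H (18): add — endpoints in different components.
The 6th edge added is B–D.

B-D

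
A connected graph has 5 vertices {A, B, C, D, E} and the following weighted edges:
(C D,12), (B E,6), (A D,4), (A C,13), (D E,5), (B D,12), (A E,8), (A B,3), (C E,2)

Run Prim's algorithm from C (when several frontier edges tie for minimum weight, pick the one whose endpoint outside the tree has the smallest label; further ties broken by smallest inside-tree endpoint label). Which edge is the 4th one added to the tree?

A-B

Prim, starting at C.
Step 1: frontier [C E 2, C D 12, A C 13] → take C E (2); add E.
Step 2: frontier [C D 12, A C 13, D E 5, B E 6, A E 8] → take D E (5); add D.
Step 3: frontier [A C 13, A D 4, B D 12, B E 6, A E 8] → take A D (4); add A.
Step 4: frontier [A B 3, B D 12, B E 6] → take A B (3); add B.
The 4th edge added is A B.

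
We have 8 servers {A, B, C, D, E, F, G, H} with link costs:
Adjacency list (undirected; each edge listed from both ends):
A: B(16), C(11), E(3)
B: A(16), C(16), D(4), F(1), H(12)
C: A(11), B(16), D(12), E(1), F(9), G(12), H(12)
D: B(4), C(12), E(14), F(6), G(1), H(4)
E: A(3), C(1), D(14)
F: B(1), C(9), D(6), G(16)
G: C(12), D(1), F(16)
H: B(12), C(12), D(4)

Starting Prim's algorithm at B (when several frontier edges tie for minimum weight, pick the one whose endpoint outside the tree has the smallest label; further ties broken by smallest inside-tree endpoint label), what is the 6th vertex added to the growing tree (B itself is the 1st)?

C

Prim, starting at B.
Step 1: cheapest edge leaving the tree is B F (1); add F.
Step 2: cheapest edge leaving the tree is B D (4); add D.
Step 3: cheapest edge leaving the tree is D G (1); add G.
Step 4: cheapest edge leaving the tree is D H (4); add H.
Step 5: cheapest edge leaving the tree is C F (9); add C.
Step 6: cheapest edge leaving the tree is C E (1); add E.
Step 7: cheapest edge leaving the tree is A E (3); add A.
Vertex order: B, F, D, G, H, C, E, A. The 6th vertex is C.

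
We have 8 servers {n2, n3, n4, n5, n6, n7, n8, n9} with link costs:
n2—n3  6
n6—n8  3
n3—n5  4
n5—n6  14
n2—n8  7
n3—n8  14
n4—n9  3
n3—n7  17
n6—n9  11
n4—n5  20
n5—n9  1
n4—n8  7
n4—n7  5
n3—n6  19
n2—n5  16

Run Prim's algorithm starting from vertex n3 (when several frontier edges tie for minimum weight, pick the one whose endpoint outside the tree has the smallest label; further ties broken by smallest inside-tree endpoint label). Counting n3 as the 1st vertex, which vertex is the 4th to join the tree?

n4

Prim's algorithm from n3:
Step 1: cheapest edge leaving the tree is n3—n5 (4); add n5.
Step 2: cheapest edge leaving the tree is n5—n9 (1); add n9.
Step 3: cheapest edge leaving the tree is n4—n9 (3); add n4.
Step 4: cheapest edge leaving the tree is n4—n7 (5); add n7.
Step 5: cheapest edge leaving the tree is n2—n3 (6); add n2.
Step 6: cheapest edge leaving the tree is n2—n8 (7); add n8.
Step 7: cheapest edge leaving the tree is n6—n8 (3); add n6.
Vertex order: n3, n5, n9, n4, n7, n2, n8, n6. The 4th vertex is n4.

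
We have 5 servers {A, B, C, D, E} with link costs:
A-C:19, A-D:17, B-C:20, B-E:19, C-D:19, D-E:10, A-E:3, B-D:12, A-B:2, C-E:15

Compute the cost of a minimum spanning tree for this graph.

30

Kruskal's algorithm — process edges by increasing weight (ties by edge label):
A-B (2): add — endpoints in different components.
A-E (3): add — endpoints in different components.
D-E (10): add — endpoints in different components.
B-D (12): skip — B and D already connected.
C-E (15): add — endpoints in different components.
MST edges: A-B, A-E, D-E, C-E; total weight 2+3+10+15 = 30.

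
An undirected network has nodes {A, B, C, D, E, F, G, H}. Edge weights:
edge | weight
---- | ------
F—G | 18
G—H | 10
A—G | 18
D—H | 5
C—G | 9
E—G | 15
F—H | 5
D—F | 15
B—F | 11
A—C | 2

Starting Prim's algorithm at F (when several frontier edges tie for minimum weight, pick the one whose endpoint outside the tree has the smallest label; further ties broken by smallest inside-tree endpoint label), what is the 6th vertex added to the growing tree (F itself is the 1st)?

Grow the tree from F using Prim:
Step 1: frontier [F—H 5, B—F 11, D—F 15, F—G 18] → take F—H (5); add H.
Step 2: frontier [B—F 11, D—F 15, F—G 18, D—H 5, G—H 10] → take D—H (5); add D.
Step 3: frontier [B—F 11, F—G 18, G—H 10] → take G—H (10); add G.
Step 4: frontier [B—F 11, C—G 9, E—G 15, A—G 18] → take C—G (9); add C.
Step 5: frontier [A—C 2, B—F 11, E—G 15, A—G 18] → take A—C (2); add A.
Step 6: frontier [B—F 11, E—G 15] → take B—F (11); add B.
Step 7: frontier [E—G 15] → take E—G (15); add E.
Vertex order: F, H, D, G, C, A, B, E. The 6th vertex is A.

A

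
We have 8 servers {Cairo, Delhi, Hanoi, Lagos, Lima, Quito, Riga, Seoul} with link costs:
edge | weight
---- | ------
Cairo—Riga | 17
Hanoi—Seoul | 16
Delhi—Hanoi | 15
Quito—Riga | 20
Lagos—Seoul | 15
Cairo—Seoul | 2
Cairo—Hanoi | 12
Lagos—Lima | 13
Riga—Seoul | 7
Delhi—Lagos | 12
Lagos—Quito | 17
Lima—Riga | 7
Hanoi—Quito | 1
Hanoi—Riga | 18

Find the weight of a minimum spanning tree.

Prim, starting at Hanoi.
Step 1: cheapest edge leaving the tree is Hanoi—Quito (1); add Quito.
Step 2: cheapest edge leaving the tree is Cairo—Hanoi (12); add Cairo.
Step 3: cheapest edge leaving the tree is Cairo—Seoul (2); add Seoul.
Step 4: cheapest edge leaving the tree is Riga—Seoul (7); add Riga.
Step 5: cheapest edge leaving the tree is Lima—Riga (7); add Lima.
Step 6: cheapest edge leaving the tree is Lagos—Lima (13); add Lagos.
Step 7: cheapest edge leaving the tree is Delhi—Lagos (12); add Delhi.
MST edges: Hanoi—Quito, Cairo—Hanoi, Cairo—Seoul, Riga—Seoul, Lima—Riga, Lagos—Lima, Delhi—Lagos; total weight 1+12+2+7+7+13+12 = 54.

54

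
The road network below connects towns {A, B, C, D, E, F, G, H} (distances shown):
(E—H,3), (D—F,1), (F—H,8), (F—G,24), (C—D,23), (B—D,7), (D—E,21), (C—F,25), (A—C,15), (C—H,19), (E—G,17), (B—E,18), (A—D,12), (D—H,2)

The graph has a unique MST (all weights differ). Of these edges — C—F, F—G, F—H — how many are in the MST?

0

Kruskal: consider edges lightest-first.
D—F (1): add — endpoints in different components.
D—H (2): add — endpoints in different components.
E—H (3): add — endpoints in different components.
B—D (7): add — endpoints in different components.
F—H (8): skip — F and H already connected.
A—D (12): add — endpoints in different components.
A—C (15): add — endpoints in different components.
E—G (17): add — endpoints in different components.
MST edge set: {D—F, D—H, E—H, B—D, A—D, A—C, E—G}.
Of the listed edges, {} are in the MST → 0.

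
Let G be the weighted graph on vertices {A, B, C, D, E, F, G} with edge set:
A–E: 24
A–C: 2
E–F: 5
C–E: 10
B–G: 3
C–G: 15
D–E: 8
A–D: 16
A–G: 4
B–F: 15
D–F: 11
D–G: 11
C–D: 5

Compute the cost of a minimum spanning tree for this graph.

27

Prim's algorithm from F:
Step 1: frontier [E–F 5, D–F 11, B–F 15] → take E–F (5); add E.
Step 2: frontier [D–E 8, C–E 10, A–E 24, D–F 11, B–F 15] → take D–E (8); add D.
Step 3: frontier [C–D 5, D–G 11, A–D 16, C–E 10, A–E 24, B–F 15] → take C–D (5); add C.
Step 4: frontier [A–C 2, C–G 15, D–G 11, A–D 16, A–E 24, B–F 15] → take A–C (2); add A.
Step 5: frontier [A–G 4, C–G 15, D–G 11, B–F 15] → take A–G (4); add G.
Step 6: frontier [B–F 15, B–G 3] → take B–G (3); add B.
MST edges: E–F, D–E, C–D, A–C, A–G, B–G; total weight 5+8+5+2+4+3 = 27.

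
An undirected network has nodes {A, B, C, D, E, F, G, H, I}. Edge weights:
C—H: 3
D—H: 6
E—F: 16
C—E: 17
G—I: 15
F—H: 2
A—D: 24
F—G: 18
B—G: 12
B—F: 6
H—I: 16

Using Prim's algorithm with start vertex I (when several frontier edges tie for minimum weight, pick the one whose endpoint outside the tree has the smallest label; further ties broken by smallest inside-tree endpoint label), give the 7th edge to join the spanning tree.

E-F

Prim, starting at I.
Step 1: cheapest edge leaving the tree is G—I (15); add G.
Step 2: cheapest edge leaving the tree is B—G (12); add B.
Step 3: cheapest edge leaving the tree is B—F (6); add F.
Step 4: cheapest edge leaving the tree is F—H (2); add H.
Step 5: cheapest edge leaving the tree is C—H (3); add C.
Step 6: cheapest edge leaving the tree is D—H (6); add D.
Step 7: cheapest edge leaving the tree is E—F (16); add E.
Step 8: cheapest edge leaving the tree is A—D (24); add A.
The 7th edge added is E—F.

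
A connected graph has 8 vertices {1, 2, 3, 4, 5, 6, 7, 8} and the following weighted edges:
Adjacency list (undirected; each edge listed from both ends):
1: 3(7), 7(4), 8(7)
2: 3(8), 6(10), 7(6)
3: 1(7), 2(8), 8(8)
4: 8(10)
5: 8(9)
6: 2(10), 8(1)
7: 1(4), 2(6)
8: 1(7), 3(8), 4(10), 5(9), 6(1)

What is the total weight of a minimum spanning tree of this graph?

44

Kruskal: consider edges lightest-first.
6 8 (1): add — endpoints in different components.
1 7 (4): add — endpoints in different components.
2 7 (6): add — endpoints in different components.
1 3 (7): add — endpoints in different components.
1 8 (7): add — endpoints in different components.
2 3 (8): skip — 2 and 3 already connected.
3 8 (8): skip — 3 and 8 already connected.
5 8 (9): add — endpoints in different components.
2 6 (10): skip — 2 and 6 already connected.
4 8 (10): add — endpoints in different components.
MST edges: 6 8, 1 7, 2 7, 1 3, 1 8, 5 8, 4 8; total weight 1+4+6+7+7+9+10 = 44.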